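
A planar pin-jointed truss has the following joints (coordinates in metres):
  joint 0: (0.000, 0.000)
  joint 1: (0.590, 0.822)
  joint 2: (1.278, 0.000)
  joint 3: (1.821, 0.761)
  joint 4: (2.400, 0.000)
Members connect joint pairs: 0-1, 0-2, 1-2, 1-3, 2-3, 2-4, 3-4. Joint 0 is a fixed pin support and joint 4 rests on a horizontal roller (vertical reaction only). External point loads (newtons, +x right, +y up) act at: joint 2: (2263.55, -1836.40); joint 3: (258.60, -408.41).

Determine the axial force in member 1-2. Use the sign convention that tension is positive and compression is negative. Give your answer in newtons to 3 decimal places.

1232.822

N=5 nodes, M=7 members, R=3 reactions → 2N=10, M+R=10
member 0 (0-1): L=1.0118, (cx,cy)=(0.5831,0.8124)
member 1 (0-2): L=1.2780, (cx,cy)=(1.0000,0.0000)
member 2 (1-2): L=1.0719, (cx,cy)=(0.6418,-0.7668)
member 3 (1-3): L=1.2325, (cx,cy)=(0.9988,-0.0495)
member 4 (2-3): L=0.9349, (cx,cy)=(0.5808,0.8140)
member 5 (2-4): L=1.1220, (cx,cy)=(1.0000,0.0000)
member 6 (3-4): L=0.9562, (cx,cy)=(0.6055,-0.7958)
solve A·x = −loads:
  F[0-1] = -1077.1205 N (compression)
  F[0-2] = +3150.2259 N (tension)
  F[1-2] = +1232.8222 N (tension)
  F[1-3] = -1421.0854 N (compression)
  F[2-3] = +1094.5875 N (tension)
  F[2-4] = +1042.1710 N (tension)
  F[3-4] = -1721.1530 N (compression)
  Rx@0 = -2522.1500 N
  Ry@0 = +875.0482 N
  Ry@4 = +1369.7618 N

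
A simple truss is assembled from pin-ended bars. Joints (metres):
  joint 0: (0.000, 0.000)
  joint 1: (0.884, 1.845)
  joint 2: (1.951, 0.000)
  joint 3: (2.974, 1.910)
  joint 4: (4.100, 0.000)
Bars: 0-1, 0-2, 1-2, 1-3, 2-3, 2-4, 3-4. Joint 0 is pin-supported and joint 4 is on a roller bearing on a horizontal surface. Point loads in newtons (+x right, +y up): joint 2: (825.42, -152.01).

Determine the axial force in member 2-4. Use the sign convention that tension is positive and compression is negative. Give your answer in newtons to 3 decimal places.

N=5 nodes, M=7 members, R=3 reactions → 2N=10, M+R=10
member 0 (0-1): L=2.0458, (cx,cy)=(0.4321,0.9018)
member 1 (0-2): L=1.9510, (cx,cy)=(1.0000,0.0000)
member 2 (1-2): L=2.1313, (cx,cy)=(0.5006,-0.8657)
member 3 (1-3): L=2.0910, (cx,cy)=(0.9995,0.0311)
member 4 (2-3): L=2.1667, (cx,cy)=(0.4721,0.8815)
member 5 (2-4): L=2.1490, (cx,cy)=(1.0000,0.0000)
member 6 (3-4): L=2.2172, (cx,cy)=(0.5078,-0.8614)
solve A·x = −loads:
  F[0-1] = -88.3489 N (compression)
  F[0-2] = +863.5951 N (tension)
  F[1-2] = +89.0665 N (tension)
  F[1-3] = -82.8045 N (compression)
  F[2-3] = +84.9764 N (tension)
  F[2-4] = +42.6433 N (tension)
  F[3-4] = -83.9686 N (compression)
  Rx@0 = -825.4200 N
  Ry@0 = +79.6755 N
  Ry@4 = +72.3345 N

42.643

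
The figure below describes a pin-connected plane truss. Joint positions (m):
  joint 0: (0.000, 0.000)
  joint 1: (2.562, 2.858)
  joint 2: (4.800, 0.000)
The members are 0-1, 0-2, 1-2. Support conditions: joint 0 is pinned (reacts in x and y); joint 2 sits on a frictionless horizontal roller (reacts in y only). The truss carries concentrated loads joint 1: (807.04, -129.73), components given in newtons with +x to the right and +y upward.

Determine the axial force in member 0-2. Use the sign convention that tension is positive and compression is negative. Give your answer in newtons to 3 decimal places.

430.504

N=3 nodes, M=3 members, R=3 reactions → 2N=6, M+R=6
member 0 (0-1): L=3.8382, (cx,cy)=(0.6675,0.7446)
member 1 (0-2): L=4.8000, (cx,cy)=(1.0000,0.0000)
member 2 (1-2): L=3.6300, (cx,cy)=(0.6165,-0.7873)
solve A·x = −loads:
  F[0-1] = +564.1022 N (tension)
  F[0-2] = +430.5045 N (tension)
  F[1-2] = -698.2689 N (compression)
  Rx@0 = -807.0400 N
  Ry@0 = -420.0385 N
  Ry@2 = +549.7685 N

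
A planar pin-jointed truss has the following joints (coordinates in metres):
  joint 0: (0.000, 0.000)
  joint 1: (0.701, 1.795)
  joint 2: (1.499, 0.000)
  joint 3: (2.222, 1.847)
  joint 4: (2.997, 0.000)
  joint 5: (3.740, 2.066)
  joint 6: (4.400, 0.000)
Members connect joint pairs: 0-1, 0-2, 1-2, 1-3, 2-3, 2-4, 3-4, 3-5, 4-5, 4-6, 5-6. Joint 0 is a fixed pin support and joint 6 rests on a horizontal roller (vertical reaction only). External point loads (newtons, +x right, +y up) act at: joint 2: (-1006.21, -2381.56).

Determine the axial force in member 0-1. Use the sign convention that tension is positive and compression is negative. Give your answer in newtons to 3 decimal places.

-1685.697

N=7 nodes, M=11 members, R=3 reactions → 2N=14, M+R=14
member 0 (0-1): L=1.9270, (cx,cy)=(0.3638,0.9315)
member 1 (0-2): L=1.4990, (cx,cy)=(1.0000,0.0000)
member 2 (1-2): L=1.9644, (cx,cy)=(0.4062,-0.9138)
member 3 (1-3): L=1.5219, (cx,cy)=(0.9994,0.0342)
member 4 (2-3): L=1.9835, (cx,cy)=(0.3645,0.9312)
member 5 (2-4): L=1.4980, (cx,cy)=(1.0000,0.0000)
member 6 (3-4): L=2.0030, (cx,cy)=(0.3869,-0.9221)
member 7 (3-5): L=1.5337, (cx,cy)=(0.9898,0.1428)
member 8 (4-5): L=2.1955, (cx,cy)=(0.3384,0.9410)
member 9 (4-6): L=1.4030, (cx,cy)=(1.0000,0.0000)
member 10 (5-6): L=2.1689, (cx,cy)=(0.3043,-0.9526)
solve A·x = −loads:
  F[0-1] = -1685.6970 N (compression)
  F[0-2] = -392.9987 N (compression)
  F[1-2] = +1670.0568 N (tension)
  F[1-3] = -1292.3980 N (compression)
  F[2-3] = +918.7228 N (tension)
  F[2-4] = +956.7566 N (tension)
  F[3-4] = -970.8059 N (compression)
  F[3-5] = -587.1505 N (compression)
  F[4-5] = +951.3240 N (tension)
  F[4-6] = +259.1935 N (tension)
  F[5-6] = -851.7493 N (compression)
  Rx@0 = +1006.2100 N
  Ry@0 = +1570.2058 N
  Ry@6 = +811.3542 N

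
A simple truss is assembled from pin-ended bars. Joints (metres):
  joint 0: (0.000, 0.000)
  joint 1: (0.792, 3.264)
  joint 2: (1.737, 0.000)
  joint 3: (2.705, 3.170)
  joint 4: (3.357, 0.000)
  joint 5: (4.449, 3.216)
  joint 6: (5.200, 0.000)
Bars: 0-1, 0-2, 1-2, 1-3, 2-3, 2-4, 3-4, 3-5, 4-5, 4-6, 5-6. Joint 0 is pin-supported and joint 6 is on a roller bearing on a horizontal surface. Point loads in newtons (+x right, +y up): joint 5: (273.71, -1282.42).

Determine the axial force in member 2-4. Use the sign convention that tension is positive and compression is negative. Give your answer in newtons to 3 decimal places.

287.305

N=7 nodes, M=11 members, R=3 reactions → 2N=14, M+R=14
member 0 (0-1): L=3.3587, (cx,cy)=(0.2358,0.9718)
member 1 (0-2): L=1.7370, (cx,cy)=(1.0000,0.0000)
member 2 (1-2): L=3.3980, (cx,cy)=(0.2781,-0.9606)
member 3 (1-3): L=1.9153, (cx,cy)=(0.9988,-0.0491)
member 4 (2-3): L=3.3145, (cx,cy)=(0.2920,0.9564)
member 5 (2-4): L=1.6200, (cx,cy)=(1.0000,0.0000)
member 6 (3-4): L=3.2364, (cx,cy)=(0.2015,-0.9795)
member 7 (3-5): L=1.7446, (cx,cy)=(0.9997,0.0264)
member 8 (4-5): L=3.3963, (cx,cy)=(0.3215,0.9469)
member 9 (4-6): L=1.8430, (cx,cy)=(1.0000,0.0000)
member 10 (5-6): L=3.3025, (cx,cy)=(0.2274,-0.9738)
solve A·x = −loads:
  F[0-1] = -16.3942 N (compression)
  F[0-2] = +277.5758 N (tension)
  F[1-2] = +17.0262 N (tension)
  F[1-3] = -8.6112 N (compression)
  F[2-3] = -17.1001 N (compression)
  F[2-4] = +287.3049 N (tension)
  F[3-4] = +15.8136 N (tension)
  F[3-5] = -16.7866 N (compression)
  F[4-5] = -16.3579 N (compression)
  F[4-6] = +295.7502 N (tension)
  F[5-6] = -1300.5615 N (compression)
  Rx@0 = -273.7100 N
  Ry@0 = +15.9319 N
  Ry@6 = +1266.4881 N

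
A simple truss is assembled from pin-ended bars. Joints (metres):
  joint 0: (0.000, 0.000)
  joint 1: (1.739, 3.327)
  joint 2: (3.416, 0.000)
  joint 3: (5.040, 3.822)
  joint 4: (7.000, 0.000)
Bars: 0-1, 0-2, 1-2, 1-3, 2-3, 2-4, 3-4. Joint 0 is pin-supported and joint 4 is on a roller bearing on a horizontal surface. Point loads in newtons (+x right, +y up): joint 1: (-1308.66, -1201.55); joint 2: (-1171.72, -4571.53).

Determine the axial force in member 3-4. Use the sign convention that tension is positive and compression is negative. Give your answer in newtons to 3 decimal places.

N=5 nodes, M=7 members, R=3 reactions → 2N=10, M+R=10
member 0 (0-1): L=3.7541, (cx,cy)=(0.4632,0.8862)
member 1 (0-2): L=3.4160, (cx,cy)=(1.0000,0.0000)
member 2 (1-2): L=3.7258, (cx,cy)=(0.4501,-0.8930)
member 3 (1-3): L=3.3379, (cx,cy)=(0.9889,0.1483)
member 4 (2-3): L=4.1527, (cx,cy)=(0.3911,0.9204)
member 5 (2-4): L=3.5840, (cx,cy)=(1.0000,0.0000)
member 6 (3-4): L=4.2953, (cx,cy)=(0.4563,-0.8898)
solve A·x = −loads:
  F[0-1] = -4361.8779 N (compression)
  F[0-2] = -459.8254 N (compression)
  F[1-2] = +2662.6150 N (tension)
  F[1-3] = -1931.7234 N (compression)
  F[2-3] = +2383.7231 N (tension)
  F[2-4] = +978.1634 N (tension)
  F[3-4] = -2143.6066 N (compression)
  Rx@0 = +2480.3800 N
  Ry@0 = +3865.6614 N
  Ry@4 = +1907.4186 N

-2143.607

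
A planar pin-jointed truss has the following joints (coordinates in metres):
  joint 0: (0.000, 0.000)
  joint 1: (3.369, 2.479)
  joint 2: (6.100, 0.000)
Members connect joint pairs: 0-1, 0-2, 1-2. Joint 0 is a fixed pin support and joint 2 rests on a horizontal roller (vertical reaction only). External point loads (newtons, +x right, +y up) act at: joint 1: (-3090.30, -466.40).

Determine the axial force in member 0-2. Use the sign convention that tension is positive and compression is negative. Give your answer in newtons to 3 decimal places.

-1099.767

N=3 nodes, M=3 members, R=3 reactions → 2N=6, M+R=6
member 0 (0-1): L=4.1828, (cx,cy)=(0.8054,0.5927)
member 1 (0-2): L=6.1000, (cx,cy)=(1.0000,0.0000)
member 2 (1-2): L=3.6883, (cx,cy)=(0.7404,-0.6721)
solve A·x = −loads:
  F[0-1] = -2471.3418 N (compression)
  F[0-2] = -1099.7670 N (compression)
  F[1-2] = +1485.2828 N (tension)
  Rx@0 = +3090.3000 N
  Ry@0 = +1464.6872 N
  Ry@2 = -998.2872 N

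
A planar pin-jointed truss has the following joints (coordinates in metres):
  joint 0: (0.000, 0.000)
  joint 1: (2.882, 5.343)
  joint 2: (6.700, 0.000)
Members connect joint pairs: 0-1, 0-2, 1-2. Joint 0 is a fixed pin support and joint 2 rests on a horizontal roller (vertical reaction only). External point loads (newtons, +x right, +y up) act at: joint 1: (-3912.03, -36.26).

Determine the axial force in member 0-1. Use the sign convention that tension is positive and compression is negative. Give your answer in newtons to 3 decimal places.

-3568.077

N=3 nodes, M=3 members, R=3 reactions → 2N=6, M+R=6
member 0 (0-1): L=6.0707, (cx,cy)=(0.4747,0.8801)
member 1 (0-2): L=6.7000, (cx,cy)=(1.0000,0.0000)
member 2 (1-2): L=6.5669, (cx,cy)=(0.5814,-0.8136)
solve A·x = −loads:
  F[0-1] = -3568.0766 N (compression)
  F[0-2] = -2218.1278 N (compression)
  F[1-2] = +3815.1713 N (tension)
  Rx@0 = +3912.0300 N
  Ry@0 = +3140.3607 N
  Ry@2 = -3104.1007 N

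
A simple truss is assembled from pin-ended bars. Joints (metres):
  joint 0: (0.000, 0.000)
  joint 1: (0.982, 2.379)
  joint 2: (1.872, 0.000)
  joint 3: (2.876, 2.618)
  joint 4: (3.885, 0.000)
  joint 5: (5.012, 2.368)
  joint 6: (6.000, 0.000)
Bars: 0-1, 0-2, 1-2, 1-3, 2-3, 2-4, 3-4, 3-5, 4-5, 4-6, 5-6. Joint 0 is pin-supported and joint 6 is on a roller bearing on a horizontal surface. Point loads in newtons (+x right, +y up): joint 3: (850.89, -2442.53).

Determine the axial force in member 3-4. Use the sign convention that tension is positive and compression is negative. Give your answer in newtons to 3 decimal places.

N=7 nodes, M=11 members, R=3 reactions → 2N=14, M+R=14
member 0 (0-1): L=2.5737, (cx,cy)=(0.3816,0.9243)
member 1 (0-2): L=1.8720, (cx,cy)=(1.0000,0.0000)
member 2 (1-2): L=2.5400, (cx,cy)=(0.3504,-0.9366)
member 3 (1-3): L=1.9090, (cx,cy)=(0.9921,0.1252)
member 4 (2-3): L=2.8039, (cx,cy)=(0.3581,0.9337)
member 5 (2-4): L=2.0130, (cx,cy)=(1.0000,0.0000)
member 6 (3-4): L=2.8057, (cx,cy)=(0.3596,-0.9331)
member 7 (3-5): L=2.1506, (cx,cy)=(0.9932,-0.1162)
member 8 (4-5): L=2.6225, (cx,cy)=(0.4297,0.9030)
member 9 (4-6): L=2.1150, (cx,cy)=(1.0000,0.0000)
member 10 (5-6): L=2.5658, (cx,cy)=(0.3851,-0.9229)
solve A·x = −loads:
  F[0-1] = -974.1704 N (compression)
  F[0-2] = +1222.5856 N (tension)
  F[1-2] = +870.2613 N (tension)
  F[1-3] = -681.9922 N (compression)
  F[2-3] = -872.9731 N (compression)
  F[2-4] = +1840.1025 N (tension)
  F[3-4] = -1488.9788 N (compression)
  F[3-5] = -1313.5356 N (compression)
  F[4-5] = +1538.6887 N (tension)
  F[4-6] = +643.3923 N (tension)
  F[5-6] = -1670.8967 N (compression)
  Rx@0 = -850.8900 N
  Ry@0 = +900.4723 N
  Ry@6 = +1542.0577 N

-1488.979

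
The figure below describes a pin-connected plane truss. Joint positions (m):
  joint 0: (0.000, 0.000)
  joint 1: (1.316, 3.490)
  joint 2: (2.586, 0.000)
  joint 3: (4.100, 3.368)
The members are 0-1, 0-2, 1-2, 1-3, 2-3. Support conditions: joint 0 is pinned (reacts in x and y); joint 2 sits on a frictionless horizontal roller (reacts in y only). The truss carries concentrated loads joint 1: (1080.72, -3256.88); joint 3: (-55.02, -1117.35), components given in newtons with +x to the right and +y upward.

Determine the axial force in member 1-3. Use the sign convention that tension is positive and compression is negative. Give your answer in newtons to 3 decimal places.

439.037

N=4 nodes, M=5 members, R=3 reactions → 2N=8, M+R=8
member 0 (0-1): L=3.7299, (cx,cy)=(0.3528,0.9357)
member 1 (0-2): L=2.5860, (cx,cy)=(1.0000,0.0000)
member 2 (1-2): L=3.7139, (cx,cy)=(0.3420,-0.9397)
member 3 (1-3): L=2.7867, (cx,cy)=(0.9990,-0.0438)
member 4 (2-3): L=3.6926, (cx,cy)=(0.4100,0.9121)
solve A·x = −loads:
  F[0-1] = +471.8933 N (tension)
  F[0-2] = +859.2033 N (tension)
  F[1-2] = -3956.1431 N (compression)
  F[1-3] = +439.0373 N (tension)
  F[2-3] = -1203.9785 N (compression)
  Rx@0 = -1025.7000 N
  Ry@0 = -441.5451 N
  Ry@2 = +4815.7751 N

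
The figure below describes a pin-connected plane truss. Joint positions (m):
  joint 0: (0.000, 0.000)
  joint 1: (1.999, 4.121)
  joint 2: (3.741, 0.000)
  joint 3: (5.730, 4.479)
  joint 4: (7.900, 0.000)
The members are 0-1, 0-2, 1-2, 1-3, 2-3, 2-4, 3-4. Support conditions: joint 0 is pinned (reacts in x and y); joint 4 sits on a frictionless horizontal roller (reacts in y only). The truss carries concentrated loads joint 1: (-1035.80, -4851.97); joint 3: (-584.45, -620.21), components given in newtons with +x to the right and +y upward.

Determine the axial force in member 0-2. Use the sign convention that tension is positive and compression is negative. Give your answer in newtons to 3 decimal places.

N=5 nodes, M=7 members, R=3 reactions → 2N=10, M+R=10
member 0 (0-1): L=4.5802, (cx,cy)=(0.4364,0.8997)
member 1 (0-2): L=3.7410, (cx,cy)=(1.0000,0.0000)
member 2 (1-2): L=4.4741, (cx,cy)=(0.3894,-0.9211)
member 3 (1-3): L=3.7481, (cx,cy)=(0.9954,0.0955)
member 4 (2-3): L=4.9008, (cx,cy)=(0.4059,0.9139)
member 5 (2-4): L=4.1590, (cx,cy)=(1.0000,0.0000)
member 6 (3-4): L=4.9770, (cx,cy)=(0.4360,-0.8999)
solve A·x = −loads:
  F[0-1] = -5186.2911 N (compression)
  F[0-2] = +643.2526 N (tension)
  F[1-2] = -316.6489 N (compression)
  F[1-3] = -1109.4861 N (compression)
  F[2-3] = +319.1261 N (tension)
  F[2-4] = +390.4448 N (tension)
  F[3-4] = -895.5007 N (compression)
  Rx@0 = +1620.2500 N
  Ry@0 = +4666.2803 N
  Ry@4 = +805.8997 N

643.253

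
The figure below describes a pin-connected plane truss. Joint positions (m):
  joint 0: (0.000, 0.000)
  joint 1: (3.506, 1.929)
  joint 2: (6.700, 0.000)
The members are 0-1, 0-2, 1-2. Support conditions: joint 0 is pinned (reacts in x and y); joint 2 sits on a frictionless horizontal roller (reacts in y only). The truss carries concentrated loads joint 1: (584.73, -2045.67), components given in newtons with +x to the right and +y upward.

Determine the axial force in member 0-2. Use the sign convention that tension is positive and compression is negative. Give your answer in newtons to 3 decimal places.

N=3 nodes, M=3 members, R=3 reactions → 2N=6, M+R=6
member 0 (0-1): L=4.0016, (cx,cy)=(0.8761,0.4821)
member 1 (0-2): L=6.7000, (cx,cy)=(1.0000,0.0000)
member 2 (1-2): L=3.7313, (cx,cy)=(0.8560,-0.5170)
solve A·x = −loads:
  F[0-1] = -1673.7880 N (compression)
  F[0-2] = +2051.2060 N (tension)
  F[1-2] = -2396.2700 N (compression)
  Rx@0 = -584.7300 N
  Ry@0 = +806.8546 N
  Ry@2 = +1238.8154 N

2051.206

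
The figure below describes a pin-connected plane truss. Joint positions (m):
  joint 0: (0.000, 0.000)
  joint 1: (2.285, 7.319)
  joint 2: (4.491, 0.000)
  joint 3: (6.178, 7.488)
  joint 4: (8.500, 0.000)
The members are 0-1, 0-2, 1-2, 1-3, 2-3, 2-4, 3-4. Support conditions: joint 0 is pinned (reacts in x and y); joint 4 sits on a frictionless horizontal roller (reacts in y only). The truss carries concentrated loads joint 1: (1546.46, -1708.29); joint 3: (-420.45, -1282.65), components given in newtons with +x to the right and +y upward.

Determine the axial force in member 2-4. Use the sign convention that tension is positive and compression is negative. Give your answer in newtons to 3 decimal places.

N=5 nodes, M=7 members, R=3 reactions → 2N=10, M+R=10
member 0 (0-1): L=7.6674, (cx,cy)=(0.2980,0.9546)
member 1 (0-2): L=4.4910, (cx,cy)=(1.0000,0.0000)
member 2 (1-2): L=7.6442, (cx,cy)=(0.2886,-0.9575)
member 3 (1-3): L=3.8967, (cx,cy)=(0.9991,0.0434)
member 4 (2-3): L=7.6757, (cx,cy)=(0.2198,0.9755)
member 5 (2-4): L=4.0090, (cx,cy)=(1.0000,0.0000)
member 6 (3-4): L=7.8398, (cx,cy)=(0.2962,-0.9551)
solve A·x = −loads:
  F[0-1] = -668.6318 N (compression)
  F[0-2] = +1325.2723 N (tension)
  F[1-2] = -1181.2833 N (compression)
  F[1-3] = -1406.1462 N (compression)
  F[2-3] = +1159.3738 N (tension)
  F[2-4] = +729.5601 N (tension)
  F[3-4] = -2463.2110 N (compression)
  Rx@0 = -1126.0100 N
  Ry@0 = +638.2499 N
  Ry@4 = +2352.6901 N

729.560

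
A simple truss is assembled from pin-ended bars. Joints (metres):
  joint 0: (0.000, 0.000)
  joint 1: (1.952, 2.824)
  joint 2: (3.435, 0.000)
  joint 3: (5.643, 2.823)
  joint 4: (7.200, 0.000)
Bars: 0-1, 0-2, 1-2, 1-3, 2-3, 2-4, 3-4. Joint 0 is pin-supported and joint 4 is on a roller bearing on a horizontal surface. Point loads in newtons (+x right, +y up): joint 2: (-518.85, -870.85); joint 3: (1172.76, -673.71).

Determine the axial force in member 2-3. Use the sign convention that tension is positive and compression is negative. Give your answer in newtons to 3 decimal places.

926.201

N=5 nodes, M=7 members, R=3 reactions → 2N=10, M+R=10
member 0 (0-1): L=3.4330, (cx,cy)=(0.5686,0.8226)
member 1 (0-2): L=3.4350, (cx,cy)=(1.0000,0.0000)
member 2 (1-2): L=3.1897, (cx,cy)=(0.4649,-0.8853)
member 3 (1-3): L=3.6910, (cx,cy)=(1.0000,-0.0003)
member 4 (2-3): L=3.5839, (cx,cy)=(0.6161,0.7877)
member 5 (2-4): L=3.7650, (cx,cy)=(1.0000,0.0000)
member 6 (3-4): L=3.2239, (cx,cy)=(0.4830,-0.8756)
solve A·x = −loads:
  F[0-1] = -171.7118 N (compression)
  F[0-2] = +751.5460 N (tension)
  F[1-2] = +159.5971 N (tension)
  F[1-3] = -171.8378 N (compression)
  F[2-3] = +926.2008 N (tension)
  F[2-4] = +773.9817 N (tension)
  F[3-4] = -1602.5981 N (compression)
  Rx@0 = -653.9100 N
  Ry@0 = +141.2521 N
  Ry@4 = +1403.3079 N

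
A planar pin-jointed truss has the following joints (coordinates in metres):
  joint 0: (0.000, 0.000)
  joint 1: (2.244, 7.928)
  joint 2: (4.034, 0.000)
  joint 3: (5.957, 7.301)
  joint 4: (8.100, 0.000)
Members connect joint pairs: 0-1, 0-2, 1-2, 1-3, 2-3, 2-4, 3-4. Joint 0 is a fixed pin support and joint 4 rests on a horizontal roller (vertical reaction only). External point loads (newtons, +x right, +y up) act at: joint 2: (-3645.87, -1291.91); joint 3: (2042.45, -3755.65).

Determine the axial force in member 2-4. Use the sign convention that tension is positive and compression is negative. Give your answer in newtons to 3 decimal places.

1539.933

N=5 nodes, M=7 members, R=3 reactions → 2N=10, M+R=10
member 0 (0-1): L=8.2395, (cx,cy)=(0.2723,0.9622)
member 1 (0-2): L=4.0340, (cx,cy)=(1.0000,0.0000)
member 2 (1-2): L=8.1276, (cx,cy)=(0.2202,-0.9754)
member 3 (1-3): L=3.7656, (cx,cy)=(0.9860,-0.1665)
member 4 (2-3): L=7.5500, (cx,cy)=(0.2547,0.9670)
member 5 (2-4): L=4.0660, (cx,cy)=(1.0000,0.0000)
member 6 (3-4): L=7.6090, (cx,cy)=(0.2816,-0.9595)
solve A·x = −loads:
  F[0-1] = +206.6593 N (tension)
  F[0-2] = -1659.7032 N (compression)
  F[1-2] = -222.0629 N (compression)
  F[1-3] = +106.6792 N (tension)
  F[2-3] = +1559.9687 N (tension)
  F[2-4] = +1539.9330 N (tension)
  F[3-4] = -5467.7403 N (compression)
  Rx@0 = +1603.4200 N
  Ry@0 = -198.8473 N
  Ry@4 = +5246.4073 N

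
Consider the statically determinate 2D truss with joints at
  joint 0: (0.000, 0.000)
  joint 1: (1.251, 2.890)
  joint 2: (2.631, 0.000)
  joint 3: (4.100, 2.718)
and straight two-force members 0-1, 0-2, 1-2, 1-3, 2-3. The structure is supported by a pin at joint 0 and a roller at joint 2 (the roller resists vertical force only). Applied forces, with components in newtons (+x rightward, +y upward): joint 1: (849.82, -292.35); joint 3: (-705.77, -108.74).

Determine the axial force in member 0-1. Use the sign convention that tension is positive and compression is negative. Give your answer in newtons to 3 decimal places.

121.762

N=4 nodes, M=5 members, R=3 reactions → 2N=8, M+R=8
member 0 (0-1): L=3.1491, (cx,cy)=(0.3973,0.9177)
member 1 (0-2): L=2.6310, (cx,cy)=(1.0000,0.0000)
member 2 (1-2): L=3.2026, (cx,cy)=(0.4309,-0.9024)
member 3 (1-3): L=2.8542, (cx,cy)=(0.9982,-0.0603)
member 4 (2-3): L=3.0896, (cx,cy)=(0.4755,0.8797)
solve A·x = −loads:
  F[0-1] = +121.7617 N (tension)
  F[0-2] = +95.6801 N (tension)
  F[1-2] = -405.8801 N (compression)
  F[1-3] = -627.6959 N (compression)
  F[2-3] = -166.6035 N (compression)
  Rx@0 = -144.0500 N
  Ry@0 = -111.7419 N
  Ry@2 = +512.8319 N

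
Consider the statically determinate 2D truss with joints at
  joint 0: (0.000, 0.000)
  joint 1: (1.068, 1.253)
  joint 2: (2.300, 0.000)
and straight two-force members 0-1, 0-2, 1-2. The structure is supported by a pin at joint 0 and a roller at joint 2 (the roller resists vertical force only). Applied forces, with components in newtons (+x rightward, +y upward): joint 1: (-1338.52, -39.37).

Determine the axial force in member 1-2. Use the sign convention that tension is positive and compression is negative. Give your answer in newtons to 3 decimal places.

997.005

N=3 nodes, M=3 members, R=3 reactions → 2N=6, M+R=6
member 0 (0-1): L=1.6464, (cx,cy)=(0.6487,0.7611)
member 1 (0-2): L=2.3000, (cx,cy)=(1.0000,0.0000)
member 2 (1-2): L=1.7572, (cx,cy)=(0.7011,-0.7131)
solve A·x = −loads:
  F[0-1] = -985.8573 N (compression)
  F[0-2] = -699.0062 N (compression)
  F[1-2] = +997.0047 N (tension)
  Rx@0 = +1338.5200 N
  Ry@0 = +750.2910 N
  Ry@2 = -710.9210 N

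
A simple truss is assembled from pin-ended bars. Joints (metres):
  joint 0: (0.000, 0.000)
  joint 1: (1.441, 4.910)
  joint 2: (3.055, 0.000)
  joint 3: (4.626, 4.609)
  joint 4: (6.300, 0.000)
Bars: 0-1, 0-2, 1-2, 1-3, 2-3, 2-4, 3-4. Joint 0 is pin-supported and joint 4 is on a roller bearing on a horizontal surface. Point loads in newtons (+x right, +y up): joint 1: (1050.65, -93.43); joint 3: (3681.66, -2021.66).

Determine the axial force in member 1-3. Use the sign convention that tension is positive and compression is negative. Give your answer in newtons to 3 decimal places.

815.167

N=5 nodes, M=7 members, R=3 reactions → 2N=10, M+R=10
member 0 (0-1): L=5.1171, (cx,cy)=(0.2816,0.9595)
member 1 (0-2): L=3.0550, (cx,cy)=(1.0000,0.0000)
member 2 (1-2): L=5.1685, (cx,cy)=(0.3123,-0.9500)
member 3 (1-3): L=3.1992, (cx,cy)=(0.9956,-0.0941)
member 4 (2-3): L=4.8694, (cx,cy)=(0.3226,0.9465)
member 5 (2-4): L=3.2450, (cx,cy)=(1.0000,0.0000)
member 6 (3-4): L=4.9036, (cx,cy)=(0.3414,-0.9399)
solve A·x = −loads:
  F[0-1] = +3025.4928 N (tension)
  F[0-2] = +3880.3145 N (tension)
  F[1-2] = -3234.9557 N (compression)
  F[1-3] = +815.1671 N (tension)
  F[2-3] = +3246.7977 N (tension)
  F[2-4] = +1822.6013 N (tension)
  F[3-4] = -5338.8786 N (compression)
  Rx@0 = -4732.3100 N
  Ry@0 = -2903.0519 N
  Ry@4 = +5018.1419 N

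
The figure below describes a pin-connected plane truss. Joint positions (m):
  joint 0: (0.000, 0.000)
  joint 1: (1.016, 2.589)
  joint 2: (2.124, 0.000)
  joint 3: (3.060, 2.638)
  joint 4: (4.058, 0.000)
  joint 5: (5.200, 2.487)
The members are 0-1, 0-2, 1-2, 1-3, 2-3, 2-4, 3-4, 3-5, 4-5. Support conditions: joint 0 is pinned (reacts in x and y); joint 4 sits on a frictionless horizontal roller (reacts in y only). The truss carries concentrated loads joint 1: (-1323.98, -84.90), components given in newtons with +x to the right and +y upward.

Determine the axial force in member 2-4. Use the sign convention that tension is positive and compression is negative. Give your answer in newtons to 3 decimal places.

N=6 nodes, M=9 members, R=3 reactions → 2N=12, M+R=12
member 0 (0-1): L=2.7812, (cx,cy)=(0.3653,0.9309)
member 1 (0-2): L=2.1240, (cx,cy)=(1.0000,0.0000)
member 2 (1-2): L=2.8161, (cx,cy)=(0.3934,-0.9193)
member 3 (1-3): L=2.0446, (cx,cy)=(0.9997,0.0240)
member 4 (2-3): L=2.7991, (cx,cy)=(0.3344,0.9424)
member 5 (2-4): L=1.9340, (cx,cy)=(1.0000,0.0000)
member 6 (3-4): L=2.8205, (cx,cy)=(0.3538,-0.9353)
member 7 (3-5): L=2.1453, (cx,cy)=(0.9975,-0.0704)
member 8 (4-5): L=2.7367, (cx,cy)=(0.4173,0.9088)
solve A·x = −loads:
  F[0-1] = -975.7808 N (compression)
  F[0-2] = -967.5200 N (compression)
  F[1-2] = +911.5576 N (tension)
  F[1-3] = +609.0445 N (tension)
  F[2-3] = -889.2260 N (compression)
  F[2-4] = -311.5219 N (compression)
  F[3-4] = +880.3987 N (tension)
  F[3-5] = +0.0000 N (tension)
  F[4-5] = -0.0000 N (compression)
  Rx@0 = +1323.9800 N
  Ry@0 = +908.3416 N
  Ry@4 = -823.4416 N

-311.522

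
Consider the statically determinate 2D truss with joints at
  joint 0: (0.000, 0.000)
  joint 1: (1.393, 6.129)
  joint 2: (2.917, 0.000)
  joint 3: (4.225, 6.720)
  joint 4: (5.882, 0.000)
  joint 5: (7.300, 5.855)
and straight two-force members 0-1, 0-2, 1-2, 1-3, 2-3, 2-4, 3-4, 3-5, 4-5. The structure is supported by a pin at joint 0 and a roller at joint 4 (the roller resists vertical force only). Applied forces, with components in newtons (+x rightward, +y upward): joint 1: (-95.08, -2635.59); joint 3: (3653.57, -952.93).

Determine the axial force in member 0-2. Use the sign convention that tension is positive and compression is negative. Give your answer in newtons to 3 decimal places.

N=6 nodes, M=9 members, R=3 reactions → 2N=12, M+R=12
member 0 (0-1): L=6.2853, (cx,cy)=(0.2216,0.9751)
member 1 (0-2): L=2.9170, (cx,cy)=(1.0000,0.0000)
member 2 (1-2): L=6.3156, (cx,cy)=(0.2413,-0.9704)
member 3 (1-3): L=2.8930, (cx,cy)=(0.9789,0.2043)
member 4 (2-3): L=6.8461, (cx,cy)=(0.1911,0.9816)
member 5 (2-4): L=2.9650, (cx,cy)=(1.0000,0.0000)
member 6 (3-4): L=6.9213, (cx,cy)=(0.2394,-0.9709)
member 7 (3-5): L=3.1943, (cx,cy)=(0.9626,-0.2708)
member 8 (4-5): L=6.0243, (cx,cy)=(0.2354,0.9719)
solve A·x = −loads:
  F[0-1] = +1840.9323 N (tension)
  F[0-2] = +3150.4879 N (tension)
  F[1-2] = -4237.5855 N (compression)
  F[1-3] = +1558.5036 N (tension)
  F[2-3] = +4189.5369 N (tension)
  F[2-4] = +1327.4914 N (tension)
  F[3-4] = -5544.9206 N (compression)
  F[3-5] = +0.0000 N (tension)
  F[4-5] = -0.0000 N (compression)
  Rx@0 = -3558.4900 N
  Ry@0 = -1795.1507 N
  Ry@4 = +5383.6707 N

3150.488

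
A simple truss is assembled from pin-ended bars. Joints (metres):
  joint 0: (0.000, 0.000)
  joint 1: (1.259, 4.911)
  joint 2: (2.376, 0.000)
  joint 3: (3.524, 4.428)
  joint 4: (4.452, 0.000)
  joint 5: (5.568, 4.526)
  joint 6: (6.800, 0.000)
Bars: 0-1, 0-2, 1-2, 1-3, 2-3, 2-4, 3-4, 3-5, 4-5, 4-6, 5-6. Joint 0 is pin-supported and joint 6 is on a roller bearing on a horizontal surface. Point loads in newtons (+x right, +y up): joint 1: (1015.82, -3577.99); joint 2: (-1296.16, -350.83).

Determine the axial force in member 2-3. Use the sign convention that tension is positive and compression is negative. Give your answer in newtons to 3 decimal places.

N=7 nodes, M=11 members, R=3 reactions → 2N=14, M+R=14
member 0 (0-1): L=5.0698, (cx,cy)=(0.2483,0.9687)
member 1 (0-2): L=2.3760, (cx,cy)=(1.0000,0.0000)
member 2 (1-2): L=5.0364, (cx,cy)=(0.2218,-0.9751)
member 3 (1-3): L=2.3159, (cx,cy)=(0.9780,-0.2086)
member 4 (2-3): L=4.5744, (cx,cy)=(0.2510,0.9680)
member 5 (2-4): L=2.0760, (cx,cy)=(1.0000,0.0000)
member 6 (3-4): L=4.5242, (cx,cy)=(0.2051,-0.9787)
member 7 (3-5): L=2.0463, (cx,cy)=(0.9989,0.0479)
member 8 (4-5): L=4.6616, (cx,cy)=(0.2394,0.9709)
member 9 (4-6): L=2.3480, (cx,cy)=(1.0000,0.0000)
member 10 (5-6): L=4.6907, (cx,cy)=(0.2626,-0.9649)
solve A·x = −loads:
  F[0-1] = -2488.0902 N (compression)
  F[0-2] = +337.5340 N (tension)
  F[1-2] = -883.2305 N (compression)
  F[1-3] = -1470.1351 N (compression)
  F[2-3] = +1252.1366 N (tension)
  F[2-4] = +1123.5686 N (tension)
  F[3-4] = -1590.7189 N (compression)
  F[3-5] = -798.1974 N (compression)
  F[4-5] = +1603.5263 N (tension)
  F[4-6] = +413.3895 N (tension)
  F[5-6] = -1573.9277 N (compression)
  Rx@0 = +280.3400 N
  Ry@0 = +2410.1504 N
  Ry@6 = +1518.6696 N

1252.137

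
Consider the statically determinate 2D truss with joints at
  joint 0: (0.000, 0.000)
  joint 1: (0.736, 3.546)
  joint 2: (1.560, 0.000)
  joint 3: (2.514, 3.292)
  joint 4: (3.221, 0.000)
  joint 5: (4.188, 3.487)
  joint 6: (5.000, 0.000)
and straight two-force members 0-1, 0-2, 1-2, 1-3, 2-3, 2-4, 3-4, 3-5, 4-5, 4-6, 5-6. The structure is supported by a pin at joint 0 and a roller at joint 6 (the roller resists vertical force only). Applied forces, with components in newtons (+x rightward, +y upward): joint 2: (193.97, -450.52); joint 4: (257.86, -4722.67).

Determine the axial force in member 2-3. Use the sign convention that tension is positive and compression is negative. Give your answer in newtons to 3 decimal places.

-1737.818

N=7 nodes, M=11 members, R=3 reactions → 2N=14, M+R=14
member 0 (0-1): L=3.6216, (cx,cy)=(0.2032,0.9791)
member 1 (0-2): L=1.5600, (cx,cy)=(1.0000,0.0000)
member 2 (1-2): L=3.6405, (cx,cy)=(0.2263,-0.9740)
member 3 (1-3): L=1.7961, (cx,cy)=(0.9899,-0.1414)
member 4 (2-3): L=3.4274, (cx,cy)=(0.2783,0.9605)
member 5 (2-4): L=1.6610, (cx,cy)=(1.0000,0.0000)
member 6 (3-4): L=3.3671, (cx,cy)=(0.2100,-0.9777)
member 7 (3-5): L=1.6853, (cx,cy)=(0.9933,0.1157)
member 8 (4-5): L=3.6186, (cx,cy)=(0.2672,0.9636)
member 9 (4-6): L=1.7790, (cx,cy)=(1.0000,0.0000)
member 10 (5-6): L=3.5803, (cx,cy)=(0.2268,-0.9739)
solve A·x = −loads:
  F[0-1] = -2032.7027 N (compression)
  F[0-2] = +864.9289 N (tension)
  F[1-2] = +2176.1393 N (tension)
  F[1-3] = -914.8493 N (compression)
  F[2-3] = -1737.8177 N (compression)
  F[2-4] = +1647.2213 N (tension)
  F[3-4] = +1374.9422 N (tension)
  F[3-5] = -1689.4119 N (compression)
  F[4-5] = +3505.8794 N (tension)
  F[4-6] = +741.1872 N (tension)
  F[5-6] = -3268.0653 N (compression)
  Rx@0 = -451.8300 N
  Ry@0 = +1990.2837 N
  Ry@6 = +3182.9063 N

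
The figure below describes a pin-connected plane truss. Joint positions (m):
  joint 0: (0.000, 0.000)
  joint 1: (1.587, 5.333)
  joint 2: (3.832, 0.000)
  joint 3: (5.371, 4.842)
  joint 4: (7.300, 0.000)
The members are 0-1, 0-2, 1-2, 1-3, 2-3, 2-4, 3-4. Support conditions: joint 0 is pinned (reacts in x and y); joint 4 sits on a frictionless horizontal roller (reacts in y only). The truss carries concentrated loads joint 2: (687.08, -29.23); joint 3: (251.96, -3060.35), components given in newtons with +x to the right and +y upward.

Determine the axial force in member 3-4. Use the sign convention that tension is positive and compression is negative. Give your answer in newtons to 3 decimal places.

N=5 nodes, M=7 members, R=3 reactions → 2N=10, M+R=10
member 0 (0-1): L=5.5641, (cx,cy)=(0.2852,0.9585)
member 1 (0-2): L=3.8320, (cx,cy)=(1.0000,0.0000)
member 2 (1-2): L=5.7863, (cx,cy)=(0.3880,-0.9217)
member 3 (1-3): L=3.8157, (cx,cy)=(0.9917,-0.1287)
member 4 (2-3): L=5.0807, (cx,cy)=(0.3029,0.9530)
member 5 (2-4): L=3.4680, (cx,cy)=(1.0000,0.0000)
member 6 (3-4): L=5.2121, (cx,cy)=(0.3701,-0.9290)
solve A·x = −loads:
  F[0-1] = -683.8573 N (compression)
  F[0-2] = +1134.0899 N (tension)
  F[1-2] = +781.2972 N (tension)
  F[1-3] = -502.3599 N (compression)
  F[2-3] = -724.9217 N (compression)
  F[2-4] = +969.7303 N (tension)
  F[3-4] = -2620.1831 N (compression)
  Rx@0 = -939.0400 N
  Ry@0 = +655.4513 N
  Ry@4 = +2434.1287 N

-2620.183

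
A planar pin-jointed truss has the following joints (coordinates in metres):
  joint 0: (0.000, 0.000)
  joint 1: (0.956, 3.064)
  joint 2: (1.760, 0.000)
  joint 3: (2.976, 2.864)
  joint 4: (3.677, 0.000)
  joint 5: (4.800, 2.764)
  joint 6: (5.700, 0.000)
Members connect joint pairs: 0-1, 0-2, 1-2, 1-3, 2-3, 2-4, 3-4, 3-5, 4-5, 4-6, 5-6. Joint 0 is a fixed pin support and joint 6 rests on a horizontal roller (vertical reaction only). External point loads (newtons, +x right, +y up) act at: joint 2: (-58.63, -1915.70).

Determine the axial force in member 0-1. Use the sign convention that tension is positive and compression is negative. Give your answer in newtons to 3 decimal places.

N=7 nodes, M=11 members, R=3 reactions → 2N=14, M+R=14
member 0 (0-1): L=3.2097, (cx,cy)=(0.2978,0.9546)
member 1 (0-2): L=1.7600, (cx,cy)=(1.0000,0.0000)
member 2 (1-2): L=3.1677, (cx,cy)=(0.2538,-0.9673)
member 3 (1-3): L=2.0299, (cx,cy)=(0.9951,-0.0985)
member 4 (2-3): L=3.1115, (cx,cy)=(0.3908,0.9205)
member 5 (2-4): L=1.9170, (cx,cy)=(1.0000,0.0000)
member 6 (3-4): L=2.9485, (cx,cy)=(0.2377,-0.9713)
member 7 (3-5): L=1.8267, (cx,cy)=(0.9985,-0.0547)
member 8 (4-5): L=2.9834, (cx,cy)=(0.3764,0.9265)
member 9 (4-6): L=2.0230, (cx,cy)=(1.0000,0.0000)
member 10 (5-6): L=2.9068, (cx,cy)=(0.3096,-0.9509)
solve A·x = −loads:
  F[0-1] = -1387.1440 N (compression)
  F[0-2] = +354.5297 N (tension)
  F[1-2] = +1448.9512 N (tension)
  F[1-3] = -784.7357 N (compression)
  F[2-3] = +558.6233 N (tension)
  F[2-4] = +562.5996 N (tension)
  F[3-4] = -585.0714 N (compression)
  F[3-5] = -424.1380 N (compression)
  F[4-5] = +613.4113 N (tension)
  F[4-6] = +192.6060 N (tension)
  F[5-6] = -622.0823 N (compression)
  Rx@0 = +58.6300 N
  Ry@0 = +1324.1856 N
  Ry@6 = +591.5144 N

-1387.144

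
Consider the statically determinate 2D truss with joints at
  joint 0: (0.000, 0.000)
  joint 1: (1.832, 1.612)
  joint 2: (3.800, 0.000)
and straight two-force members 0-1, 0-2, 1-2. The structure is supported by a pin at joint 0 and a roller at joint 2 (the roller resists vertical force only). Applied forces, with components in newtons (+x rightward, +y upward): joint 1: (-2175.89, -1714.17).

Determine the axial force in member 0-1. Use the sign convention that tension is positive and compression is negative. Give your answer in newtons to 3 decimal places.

-2741.175

N=3 nodes, M=3 members, R=3 reactions → 2N=6, M+R=6
member 0 (0-1): L=2.4402, (cx,cy)=(0.7507,0.6606)
member 1 (0-2): L=3.8000, (cx,cy)=(1.0000,0.0000)
member 2 (1-2): L=2.5439, (cx,cy)=(0.7736,-0.6337)
solve A·x = −loads:
  F[0-1] = -2741.1745 N (compression)
  F[0-2] = -117.9641 N (compression)
  F[1-2] = +152.4858 N (tension)
  Rx@0 = +2175.8900 N
  Ry@0 = +1810.7951 N
  Ry@2 = -96.6251 N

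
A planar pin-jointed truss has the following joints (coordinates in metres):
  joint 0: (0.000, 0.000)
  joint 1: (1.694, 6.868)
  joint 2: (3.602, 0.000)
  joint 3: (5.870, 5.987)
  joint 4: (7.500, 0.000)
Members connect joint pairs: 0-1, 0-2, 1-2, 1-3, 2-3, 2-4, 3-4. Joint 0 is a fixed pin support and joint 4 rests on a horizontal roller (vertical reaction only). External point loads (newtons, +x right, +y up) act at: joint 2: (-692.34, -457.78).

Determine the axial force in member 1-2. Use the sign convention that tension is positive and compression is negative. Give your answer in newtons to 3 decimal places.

275.957

N=5 nodes, M=7 members, R=3 reactions → 2N=10, M+R=10
member 0 (0-1): L=7.0738, (cx,cy)=(0.2395,0.9709)
member 1 (0-2): L=3.6020, (cx,cy)=(1.0000,0.0000)
member 2 (1-2): L=7.1281, (cx,cy)=(0.2677,-0.9635)
member 3 (1-3): L=4.2679, (cx,cy)=(0.9785,-0.2064)
member 4 (2-3): L=6.4022, (cx,cy)=(0.3543,0.9351)
member 5 (2-4): L=3.8980, (cx,cy)=(1.0000,0.0000)
member 6 (3-4): L=6.2049, (cx,cy)=(0.2627,-0.9649)
solve A·x = −loads:
  F[0-1] = -245.0539 N (compression)
  F[0-2] = -633.6559 N (compression)
  F[1-2] = +275.9570 N (tension)
  F[1-3] = -135.4679 N (compression)
  F[2-3] = +205.2001 N (tension)
  F[2-4] = +59.8574 N (tension)
  F[3-4] = -227.8591 N (compression)
  Rx@0 = +692.3400 N
  Ry@0 = +237.9235 N
  Ry@4 = +219.8565 N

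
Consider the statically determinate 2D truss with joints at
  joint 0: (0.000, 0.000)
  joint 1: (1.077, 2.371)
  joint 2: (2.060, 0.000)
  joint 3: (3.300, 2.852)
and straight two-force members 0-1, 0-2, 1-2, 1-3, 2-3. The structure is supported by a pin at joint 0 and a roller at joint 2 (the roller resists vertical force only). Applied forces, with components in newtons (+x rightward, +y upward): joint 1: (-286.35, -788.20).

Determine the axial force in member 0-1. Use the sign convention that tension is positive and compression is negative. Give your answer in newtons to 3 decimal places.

-775.090

N=4 nodes, M=5 members, R=3 reactions → 2N=8, M+R=8
member 0 (0-1): L=2.6041, (cx,cy)=(0.4136,0.9105)
member 1 (0-2): L=2.0600, (cx,cy)=(1.0000,0.0000)
member 2 (1-2): L=2.5667, (cx,cy)=(0.3830,-0.9238)
member 3 (1-3): L=2.2744, (cx,cy)=(0.9774,0.2115)
member 4 (2-3): L=3.1099, (cx,cy)=(0.3987,0.9171)
solve A·x = −loads:
  F[0-1] = -775.0898 N (compression)
  F[0-2] = +34.2050 N (tension)
  F[1-2] = -89.3123 N (compression)
  F[1-3] = +0.0000 N (tension)
  F[2-3] = +0.0000 N (tension)
  Rx@0 = +286.3500 N
  Ry@0 = +705.6973 N
  Ry@2 = +82.5027 N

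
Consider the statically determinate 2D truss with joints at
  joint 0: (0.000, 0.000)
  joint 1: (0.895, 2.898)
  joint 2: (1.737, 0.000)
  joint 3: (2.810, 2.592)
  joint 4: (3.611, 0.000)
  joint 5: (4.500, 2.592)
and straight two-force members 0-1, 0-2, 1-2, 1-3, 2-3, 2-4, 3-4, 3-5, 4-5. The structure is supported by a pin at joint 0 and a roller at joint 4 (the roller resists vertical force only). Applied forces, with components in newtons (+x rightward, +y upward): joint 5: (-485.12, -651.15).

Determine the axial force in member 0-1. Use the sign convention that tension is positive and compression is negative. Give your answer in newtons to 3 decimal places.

-196.672

N=6 nodes, M=9 members, R=3 reactions → 2N=12, M+R=12
member 0 (0-1): L=3.0331, (cx,cy)=(0.2951,0.9555)
member 1 (0-2): L=1.7370, (cx,cy)=(1.0000,0.0000)
member 2 (1-2): L=3.0178, (cx,cy)=(0.2790,-0.9603)
member 3 (1-3): L=1.9393, (cx,cy)=(0.9875,-0.1578)
member 4 (2-3): L=2.8053, (cx,cy)=(0.3825,0.9240)
member 5 (2-4): L=1.8740, (cx,cy)=(1.0000,0.0000)
member 6 (3-4): L=2.7129, (cx,cy)=(0.2953,-0.9554)
member 7 (3-5): L=1.6900, (cx,cy)=(1.0000,0.0000)
member 8 (4-5): L=2.7402, (cx,cy)=(0.3244,0.9459)
solve A·x = −loads:
  F[0-1] = -196.6718 N (compression)
  F[0-2] = -427.0857 N (compression)
  F[1-2] = +215.3395 N (tension)
  F[1-3] = -119.6140 N (compression)
  F[2-3] = -223.8063 N (compression)
  F[2-4] = -281.4011 N (compression)
  F[3-4] = +196.6825 N (tension)
  F[3-5] = -261.7896 N (compression)
  F[4-5] = -688.3842 N (compression)
  Rx@0 = +485.1200 N
  Ry@0 = +187.9143 N
  Ry@4 = +463.2357 N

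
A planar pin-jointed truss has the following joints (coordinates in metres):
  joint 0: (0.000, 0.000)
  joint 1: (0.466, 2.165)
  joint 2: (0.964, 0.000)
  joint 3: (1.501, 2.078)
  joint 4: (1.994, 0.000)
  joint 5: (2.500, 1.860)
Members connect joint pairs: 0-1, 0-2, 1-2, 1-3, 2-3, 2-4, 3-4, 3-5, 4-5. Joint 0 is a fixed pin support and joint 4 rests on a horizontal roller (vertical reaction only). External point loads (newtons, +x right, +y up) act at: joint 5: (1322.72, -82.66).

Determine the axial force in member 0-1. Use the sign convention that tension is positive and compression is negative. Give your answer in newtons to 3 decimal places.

N=6 nodes, M=9 members, R=3 reactions → 2N=12, M+R=12
member 0 (0-1): L=2.2146, (cx,cy)=(0.2104,0.9776)
member 1 (0-2): L=0.9640, (cx,cy)=(1.0000,0.0000)
member 2 (1-2): L=2.2215, (cx,cy)=(0.2242,-0.9746)
member 3 (1-3): L=1.0387, (cx,cy)=(0.9965,-0.0838)
member 4 (2-3): L=2.1463, (cx,cy)=(0.2502,0.9682)
member 5 (2-4): L=1.0300, (cx,cy)=(1.0000,0.0000)
member 6 (3-4): L=2.1357, (cx,cy)=(0.2308,-0.9730)
member 7 (3-5): L=1.0225, (cx,cy)=(0.9770,-0.2132)
member 8 (4-5): L=1.9276, (cx,cy)=(0.2625,0.9649)
solve A·x = −loads:
  F[0-1] = +1283.5451 N (tension)
  F[0-2] = +1052.6322 N (tension)
  F[1-2] = -1336.7171 N (compression)
  F[1-3] = +571.7477 N (tension)
  F[2-3] = +1345.4933 N (tension)
  F[2-4] = +416.3363 N (tension)
  F[3-4] = -1574.4283 N (compression)
  F[3-5] = +1299.7067 N (tension)
  F[4-5] = +201.5053 N (tension)
  Rx@0 = -1322.7200 N
  Ry@0 = -1254.8070 N
  Ry@4 = +1337.4670 N

1283.545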